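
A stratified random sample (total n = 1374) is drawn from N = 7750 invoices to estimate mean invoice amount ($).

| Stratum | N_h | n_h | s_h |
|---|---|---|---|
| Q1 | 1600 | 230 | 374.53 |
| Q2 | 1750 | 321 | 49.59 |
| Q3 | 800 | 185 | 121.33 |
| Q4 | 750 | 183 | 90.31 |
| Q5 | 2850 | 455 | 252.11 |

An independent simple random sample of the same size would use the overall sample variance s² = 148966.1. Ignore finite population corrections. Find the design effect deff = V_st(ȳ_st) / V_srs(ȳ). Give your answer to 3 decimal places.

V̂(ȳ_st) = Σ W_h² s_h²/n_h, with W_h = N_h/N and N = 7750:
  stratum Q1: (1600/7750)²·374.53²/230 = 25.9945
  stratum Q2: (1750/7750)²·49.59²/321 = 0.390621
  stratum Q3: (800/7750)²·121.33²/185 = 0.847893
  stratum Q4: (750/7750)²·90.31²/183 = 0.417388
  stratum Q5: (2850/7750)²·252.11²/455 = 18.891
V_st = 46.5414
V_srs = s²/n = 148966.1/1374 = 108.418
deff = V_st / V_srs = 46.5414/108.418 = 0.4293

deff ≈ 0.429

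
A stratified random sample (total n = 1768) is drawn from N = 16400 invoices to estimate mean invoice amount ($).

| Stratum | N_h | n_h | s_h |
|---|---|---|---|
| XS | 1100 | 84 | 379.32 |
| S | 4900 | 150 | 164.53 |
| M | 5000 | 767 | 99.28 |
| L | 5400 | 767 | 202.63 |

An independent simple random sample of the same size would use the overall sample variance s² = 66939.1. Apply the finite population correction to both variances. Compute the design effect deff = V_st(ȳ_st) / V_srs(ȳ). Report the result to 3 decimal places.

V̂(ȳ_st) = Σ W_h² (1 − n_h/N_h) s_h²/n_h, with W_h = N_h/N and N = 16400:
  stratum XS: (1100/16400)²·(1 − 84/1100)·379.32²/84 = 7.11756
  stratum S: (4900/16400)²·(1 − 150/4900)·164.53²/150 = 15.6171
  stratum M: (5000/16400)²·(1 − 767/5000)·99.28²/767 = 1.01125
  stratum L: (5400/16400)²·(1 − 767/5400)·202.63²/767 = 4.97944
V_st = 28.7254
V_srs = (1 − 1768/16400)·66939.1/1768 = 33.7798
deff = V_st / V_srs = 28.7254/33.7798 = 0.8504

deff ≈ 0.850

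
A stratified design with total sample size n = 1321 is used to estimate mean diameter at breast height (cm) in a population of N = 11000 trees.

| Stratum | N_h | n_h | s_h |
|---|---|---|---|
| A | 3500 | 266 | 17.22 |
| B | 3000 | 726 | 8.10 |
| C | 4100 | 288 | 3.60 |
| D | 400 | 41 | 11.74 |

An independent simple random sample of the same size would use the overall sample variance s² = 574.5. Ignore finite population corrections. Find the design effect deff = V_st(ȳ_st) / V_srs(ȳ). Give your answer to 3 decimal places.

V̂(ȳ_st) = Σ W_h² s_h²/n_h, with W_h = N_h/N and N = 11000:
  stratum A: (3500/11000)²·17.22²/266 = 0.112859
  stratum B: (3000/11000)²·8.10²/726 = 0.00672188
  stratum C: (4100/11000)²·3.60²/288 = 0.00625165
  stratum D: (400/11000)²·11.74²/41 = 0.00444516
V_st = 0.130277
V_srs = s²/n = 574.5/1321 = 0.434898
deff = V_st / V_srs = 0.130277/0.434898 = 0.2996

deff ≈ 0.300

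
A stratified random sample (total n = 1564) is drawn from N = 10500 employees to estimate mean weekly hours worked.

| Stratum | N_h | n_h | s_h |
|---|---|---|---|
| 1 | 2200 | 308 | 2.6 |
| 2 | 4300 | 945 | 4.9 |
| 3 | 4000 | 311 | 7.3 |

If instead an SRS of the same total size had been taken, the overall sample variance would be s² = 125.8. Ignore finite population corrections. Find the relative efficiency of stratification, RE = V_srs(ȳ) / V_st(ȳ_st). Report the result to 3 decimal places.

V̂(ȳ_st) = Σ W_h² s_h²/n_h, with W_h = N_h/N and N = 10500:
  stratum 1: (2200/10500)²·2.6²/308 = 0.000963524
  stratum 2: (4300/10500)²·4.9²/945 = 0.00426107
  stratum 3: (4000/10500)²·7.3²/311 = 0.0248672
V_st = 0.0300918
V_srs = s²/n = 125.8/1564 = 0.0804348
Relative efficiency = V_srs / V_st = 0.0804348/0.0300918 = 2.6730

RE ≈ 2.673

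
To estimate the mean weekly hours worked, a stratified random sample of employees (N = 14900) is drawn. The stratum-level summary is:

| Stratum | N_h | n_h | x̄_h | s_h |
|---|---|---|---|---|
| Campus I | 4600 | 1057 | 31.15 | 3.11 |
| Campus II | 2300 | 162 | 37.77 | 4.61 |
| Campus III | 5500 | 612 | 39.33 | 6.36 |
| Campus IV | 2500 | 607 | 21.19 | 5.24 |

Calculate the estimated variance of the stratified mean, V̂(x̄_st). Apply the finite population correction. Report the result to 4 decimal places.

V̂(x̄_st) ≈ 0.0125

V̂(x̄_st) = Σ W_h² (1 − n_h/N_h) s_h²/n_h, with W_h = N_h/N and N = 14900:
  stratum Campus I: (4600/14900)²·(1 − 1057/4600)·3.11²/1057 = 0.000671742
  stratum Campus II: (2300/14900)²·(1 − 162/2300)·4.61²/162 = 0.00290569
  stratum Campus III: (5500/14900)²·(1 − 612/5500)·6.36²/612 = 0.00800358
  stratum Campus IV: (2500/14900)²·(1 − 607/2500)·5.24²/607 = 0.000964255
V̂(x̄_st) = 0.0125453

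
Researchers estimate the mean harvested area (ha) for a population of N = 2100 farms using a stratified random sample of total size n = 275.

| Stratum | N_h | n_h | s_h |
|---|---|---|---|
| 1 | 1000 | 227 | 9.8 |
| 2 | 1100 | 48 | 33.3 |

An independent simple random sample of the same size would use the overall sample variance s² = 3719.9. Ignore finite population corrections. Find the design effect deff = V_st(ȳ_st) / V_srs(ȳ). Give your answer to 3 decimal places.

deff ≈ 0.476

V̂(ȳ_st) = Σ W_h² s_h²/n_h, with W_h = N_h/N and N = 2100:
  stratum 1: (1000/2100)²·9.8²/227 = 0.0959373
  stratum 2: (1100/2100)²·33.3²/48 = 6.33861
V_st = 6.43455
V_srs = s²/n = 3719.9/275 = 13.5269
deff = V_st / V_srs = 6.43455/13.5269 = 0.4757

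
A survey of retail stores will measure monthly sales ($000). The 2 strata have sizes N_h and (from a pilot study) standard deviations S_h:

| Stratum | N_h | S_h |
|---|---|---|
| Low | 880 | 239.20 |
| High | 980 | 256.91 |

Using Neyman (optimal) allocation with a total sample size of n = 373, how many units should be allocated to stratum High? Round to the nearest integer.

Neyman allocation: n_h = n · N_h S_h / Σ N_i S_i, with n = 373.
  stratum Low: N_h·S_h = 880·239.20 = 210496.00
  stratum High: N_h·S_h = 980·256.91 = 251771.80
Σ N_h S_h = 462267.80
n for stratum High = 373·251771.80/462267.80 = 203.153 → 203

203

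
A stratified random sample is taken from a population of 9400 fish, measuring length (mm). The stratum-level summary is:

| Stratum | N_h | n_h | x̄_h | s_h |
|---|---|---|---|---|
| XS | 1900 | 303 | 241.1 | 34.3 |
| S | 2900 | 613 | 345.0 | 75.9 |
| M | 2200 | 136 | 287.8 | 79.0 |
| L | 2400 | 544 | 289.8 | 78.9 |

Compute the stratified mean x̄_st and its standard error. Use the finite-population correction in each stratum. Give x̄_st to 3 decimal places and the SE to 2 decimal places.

x̄_st = Σ W_h x̄_h = (1900·241.1 + 2900·345.0 + 2200·287.8 + 2400·289.8)/9400 = 296.51809
V̂(x̄_st) = Σ W_h² (1 − n_h/N_h) s_h²/n_h, with W_h = N_h/N and N = 9400:
  stratum XS: (1900/9400)²·(1 − 303/1900)·34.3²/303 = 0.133336
  stratum S: (2900/9400)²·(1 − 613/2900)·75.9²/613 = 0.705394
  stratum M: (2200/9400)²·(1 − 136/2200)·79.0²/136 = 2.35826
  stratum L: (2400/9400)²·(1 − 544/2400)·78.9²/544 = 0.576884
V̂(x̄_st) = 3.77388
SE(x̄_st) = √3.77388 = 1.94265

x̄_st ≈ 296.518, SE ≈ 1.94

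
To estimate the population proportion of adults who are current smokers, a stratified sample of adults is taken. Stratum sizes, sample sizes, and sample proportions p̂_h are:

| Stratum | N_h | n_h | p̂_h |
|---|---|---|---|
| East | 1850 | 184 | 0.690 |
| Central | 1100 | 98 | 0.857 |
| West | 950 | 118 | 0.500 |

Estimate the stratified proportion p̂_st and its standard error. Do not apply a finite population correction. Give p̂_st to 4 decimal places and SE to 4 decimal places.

N = 3900; stratum weights W_h = N_h/N.
p̂_st = Σ W_h p̂_h = (1850·0.690 + 1100·0.857 + 950·0.500)/3900 = 0.69082
V̂(p̂_st) = Σ W_h² p̂_h(1−p̂_h)/(n_h−1):
  stratum East: (1850/3900)²·0.690·0.310/183 = 0.000263011
  stratum Central: (1100/3900)²·0.857·0.143/97 = 0.000100508
  stratum West: (950/3900)²·0.500·0.500/117 = 0.000126786
V̂(p̂_st) = 0.000490305; SE = √V̂ = 0.0221428

p̂_st ≈ 0.6908, SE ≈ 0.0221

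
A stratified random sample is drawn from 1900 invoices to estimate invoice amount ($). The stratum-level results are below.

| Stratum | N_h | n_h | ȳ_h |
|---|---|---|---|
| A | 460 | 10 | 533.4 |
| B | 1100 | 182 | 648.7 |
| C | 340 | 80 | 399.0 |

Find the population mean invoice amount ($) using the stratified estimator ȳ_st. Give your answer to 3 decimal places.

N = Σ N_h = 1900. Stratum weights W_h = N_h/N.
ȳ_st = (460·533.4 + 1100·648.7 + 340·399.0) / 1900 = 576.10211

ȳ_st ≈ 576.102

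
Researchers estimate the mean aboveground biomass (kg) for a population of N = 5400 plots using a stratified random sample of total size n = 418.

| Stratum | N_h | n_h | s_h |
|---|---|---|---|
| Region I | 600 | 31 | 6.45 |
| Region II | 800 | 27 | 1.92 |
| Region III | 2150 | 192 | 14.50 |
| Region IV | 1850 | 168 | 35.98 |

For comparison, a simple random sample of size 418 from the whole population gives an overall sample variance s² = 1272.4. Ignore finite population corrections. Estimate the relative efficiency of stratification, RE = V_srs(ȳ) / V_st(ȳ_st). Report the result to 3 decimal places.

RE ≈ 2.773

V̂(ȳ_st) = Σ W_h² s_h²/n_h, with W_h = N_h/N and N = 5400:
  stratum Region I: (600/5400)²·6.45²/31 = 0.0165681
  stratum Region II: (800/5400)²·1.92²/27 = 0.00299662
  stratum Region III: (2150/5400)²·14.50²/192 = 0.17359
  stratum Region IV: (1850/5400)²·35.98²/168 = 0.904418
V_st = 1.09757
V_srs = s²/n = 1272.4/418 = 3.04402
Relative efficiency = V_srs / V_st = 3.04402/1.09757 = 2.7734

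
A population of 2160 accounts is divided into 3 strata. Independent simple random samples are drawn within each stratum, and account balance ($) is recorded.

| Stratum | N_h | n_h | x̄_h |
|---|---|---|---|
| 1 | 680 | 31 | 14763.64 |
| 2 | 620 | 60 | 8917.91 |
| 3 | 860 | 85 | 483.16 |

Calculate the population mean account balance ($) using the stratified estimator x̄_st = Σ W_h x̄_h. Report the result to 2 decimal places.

N = Σ N_h = 2160. Stratum weights W_h = N_h/N.
x̄_st = (680·14763.64 + 620·8917.91 + 860·483.16) / 2160 = 7399.9523

x̄_st ≈ 7399.95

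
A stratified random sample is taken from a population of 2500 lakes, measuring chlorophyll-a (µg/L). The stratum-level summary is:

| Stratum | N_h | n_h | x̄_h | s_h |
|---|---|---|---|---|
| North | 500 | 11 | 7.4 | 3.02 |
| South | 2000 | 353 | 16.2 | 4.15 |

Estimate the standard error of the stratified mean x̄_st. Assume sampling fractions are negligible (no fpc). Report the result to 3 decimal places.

V̂(x̄_st) = Σ W_h² s_h²/n_h, with W_h = N_h/N and N = 2500:
  stratum North: (500/2500)²·3.02²/11 = 0.0331651
  stratum South: (2000/2500)²·4.15²/353 = 0.0312249
V̂(x̄_st) = 0.06439
SE(x̄_st) = √0.06439 = 0.253752

SE(x̄_st) ≈ 0.254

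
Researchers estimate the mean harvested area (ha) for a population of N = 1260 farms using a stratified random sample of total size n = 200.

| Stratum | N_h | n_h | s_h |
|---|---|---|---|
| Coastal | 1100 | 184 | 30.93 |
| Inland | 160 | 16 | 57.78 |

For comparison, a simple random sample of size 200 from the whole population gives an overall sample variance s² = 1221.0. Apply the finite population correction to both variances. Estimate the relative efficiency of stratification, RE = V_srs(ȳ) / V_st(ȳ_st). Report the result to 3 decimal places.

RE ≈ 0.812

V̂(ȳ_st) = Σ W_h² (1 − n_h/N_h) s_h²/n_h, with W_h = N_h/N and N = 1260:
  stratum Coastal: (1100/1260)²·(1 − 184/1100)·30.93²/184 = 3.29981
  stratum Inland: (160/1260)²·(1 − 16/160)·57.78²/16 = 3.02814
V_st = 6.32795
V_srs = (1 − 200/1260)·1221.0/200 = 5.13595
Relative efficiency = V_srs / V_st = 5.13595/6.32795 = 0.8116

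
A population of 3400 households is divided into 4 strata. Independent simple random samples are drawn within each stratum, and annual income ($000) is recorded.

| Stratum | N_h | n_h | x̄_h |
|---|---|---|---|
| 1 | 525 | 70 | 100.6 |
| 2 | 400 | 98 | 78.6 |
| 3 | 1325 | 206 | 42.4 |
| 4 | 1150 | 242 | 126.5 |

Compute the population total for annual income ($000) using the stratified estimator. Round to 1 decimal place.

τ̂_st ≈ 285910.0

τ̂_st = Σ N_h x̄_h = 525·100.6 + 400·78.6 + 1325·42.4 + 1150·126.5 = 285910.0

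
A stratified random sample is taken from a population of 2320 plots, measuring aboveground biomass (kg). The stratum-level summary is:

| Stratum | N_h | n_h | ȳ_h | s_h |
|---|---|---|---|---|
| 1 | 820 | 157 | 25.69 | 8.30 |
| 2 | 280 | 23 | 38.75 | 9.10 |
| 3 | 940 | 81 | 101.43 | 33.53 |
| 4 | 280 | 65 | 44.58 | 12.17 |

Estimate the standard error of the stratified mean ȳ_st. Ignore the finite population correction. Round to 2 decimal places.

SE(ȳ_st) ≈ 1.56

V̂(ȳ_st) = Σ W_h² s_h²/n_h, with W_h = N_h/N and N = 2320:
  stratum 1: (820/2320)²·8.30²/157 = 0.0548161
  stratum 2: (280/2320)²·9.10²/23 = 0.0524439
  stratum 3: (940/2320)²·33.53²/81 = 2.27857
  stratum 4: (280/2320)²·12.17²/65 = 0.03319
V̂(ȳ_st) = 2.41902
SE(ȳ_st) = √2.41902 = 1.55532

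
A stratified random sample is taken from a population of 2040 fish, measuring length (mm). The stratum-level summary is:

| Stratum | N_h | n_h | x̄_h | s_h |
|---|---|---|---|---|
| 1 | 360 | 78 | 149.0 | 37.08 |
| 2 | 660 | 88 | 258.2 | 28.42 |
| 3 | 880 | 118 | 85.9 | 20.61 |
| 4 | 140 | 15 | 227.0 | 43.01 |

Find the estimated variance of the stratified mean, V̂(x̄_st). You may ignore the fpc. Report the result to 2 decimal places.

V̂(x̄_st) ≈ 2.76

V̂(x̄_st) = Σ W_h² s_h²/n_h, with W_h = N_h/N and N = 2040:
  stratum 1: (360/2040)²·37.08²/78 = 0.548946
  stratum 2: (660/2040)²·28.42²/88 = 0.960712
  stratum 3: (880/2040)²·20.61²/118 = 0.669852
  stratum 4: (140/2040)²·43.01²/15 = 0.580822
V̂(x̄_st) = 2.76033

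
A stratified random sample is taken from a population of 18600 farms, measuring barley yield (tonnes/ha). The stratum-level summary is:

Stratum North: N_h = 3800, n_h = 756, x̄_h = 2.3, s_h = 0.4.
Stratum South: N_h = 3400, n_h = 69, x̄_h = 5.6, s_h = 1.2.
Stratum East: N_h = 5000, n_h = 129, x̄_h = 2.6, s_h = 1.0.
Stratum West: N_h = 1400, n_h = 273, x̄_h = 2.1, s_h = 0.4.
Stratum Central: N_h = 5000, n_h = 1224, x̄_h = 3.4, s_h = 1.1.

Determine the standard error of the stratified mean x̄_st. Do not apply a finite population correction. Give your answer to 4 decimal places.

SE(x̄_st) ≈ 0.0366

V̂(x̄_st) = Σ W_h² s_h²/n_h, with W_h = N_h/N and N = 18600:
  stratum North: (3800/18600)²·0.4²/756 = 8.83364e-06
  stratum South: (3400/18600)²·1.2²/69 = 0.000697341
  stratum East: (5000/18600)²·1.0²/129 = 0.000560176
  stratum West: (1400/18600)²·0.4²/273 = 3.32038e-06
  stratum Central: (5000/18600)²·1.1²/1224 = 7.14362e-05
V̂(x̄_st) = 0.00134111
SE(x̄_st) = √0.00134111 = 0.0366211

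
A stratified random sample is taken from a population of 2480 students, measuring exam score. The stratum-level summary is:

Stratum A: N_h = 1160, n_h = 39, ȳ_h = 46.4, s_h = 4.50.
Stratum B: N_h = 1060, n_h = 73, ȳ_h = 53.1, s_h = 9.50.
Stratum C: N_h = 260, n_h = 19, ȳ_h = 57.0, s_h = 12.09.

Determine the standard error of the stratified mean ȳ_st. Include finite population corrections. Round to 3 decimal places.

V̂(ȳ_st) = Σ W_h² (1 − n_h/N_h) s_h²/n_h, with W_h = N_h/N and N = 2480:
  stratum A: (1160/2480)²·(1 − 39/1160)·4.50²/39 = 0.109779
  stratum B: (1060/2480)²·(1 − 73/1060)·9.50²/73 = 0.210302
  stratum C: (260/2480)²·(1 − 19/260)·12.09²/19 = 0.0783765
V̂(ȳ_st) = 0.398458
SE(ȳ_st) = √0.398458 = 0.631235

SE(ȳ_st) ≈ 0.631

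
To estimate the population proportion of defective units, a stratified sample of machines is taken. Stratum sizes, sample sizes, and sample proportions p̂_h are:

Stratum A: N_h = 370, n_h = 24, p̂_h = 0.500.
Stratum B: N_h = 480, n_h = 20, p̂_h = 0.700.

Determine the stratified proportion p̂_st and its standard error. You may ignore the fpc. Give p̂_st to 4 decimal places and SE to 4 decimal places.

N = 850; stratum weights W_h = N_h/N.
p̂_st = Σ W_h p̂_h = (370·0.500 + 480·0.700)/850 = 0.61294
V̂(p̂_st) = Σ W_h² p̂_h(1−p̂_h)/(n_h−1):
  stratum A: (370/850)²·0.500·0.500/23 = 0.00205958
  stratum B: (480/850)²·0.700·0.300/19 = 0.0035246
V̂(p̂_st) = 0.00558418; SE = √V̂ = 0.0747274

p̂_st ≈ 0.6129, SE ≈ 0.0747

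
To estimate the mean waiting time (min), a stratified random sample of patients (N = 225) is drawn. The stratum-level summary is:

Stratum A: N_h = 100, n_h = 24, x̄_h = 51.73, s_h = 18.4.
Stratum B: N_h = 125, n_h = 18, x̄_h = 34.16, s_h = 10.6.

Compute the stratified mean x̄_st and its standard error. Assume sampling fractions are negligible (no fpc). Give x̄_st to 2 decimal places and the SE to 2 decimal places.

x̄_st ≈ 41.97, SE ≈ 2.17

x̄_st = Σ W_h x̄_h = (100·51.73 + 125·34.16)/225 = 41.96889
V̂(x̄_st) = Σ W_h² s_h²/n_h, with W_h = N_h/N and N = 225:
  stratum A: (100/225)²·18.4²/24 = 2.7865
  stratum B: (125/225)²·10.6²/18 = 1.92661
V̂(x̄_st) = 4.71311
SE(x̄_st) = √4.71311 = 2.17097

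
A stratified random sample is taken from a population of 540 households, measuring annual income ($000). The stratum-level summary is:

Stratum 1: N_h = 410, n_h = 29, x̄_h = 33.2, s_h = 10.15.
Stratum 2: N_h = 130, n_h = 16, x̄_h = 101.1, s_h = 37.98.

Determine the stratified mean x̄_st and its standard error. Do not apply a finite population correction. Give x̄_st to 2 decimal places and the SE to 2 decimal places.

x̄_st ≈ 49.55, SE ≈ 2.70

x̄_st = Σ W_h x̄_h = (410·33.2 + 130·101.1)/540 = 49.54630
V̂(x̄_st) = Σ W_h² s_h²/n_h, with W_h = N_h/N and N = 540:
  stratum 1: (410/540)²·10.15²/29 = 2.04793
  stratum 2: (130/540)²·37.98²/16 = 5.22503
V̂(x̄_st) = 7.27296
SE(x̄_st) = √7.27296 = 2.69684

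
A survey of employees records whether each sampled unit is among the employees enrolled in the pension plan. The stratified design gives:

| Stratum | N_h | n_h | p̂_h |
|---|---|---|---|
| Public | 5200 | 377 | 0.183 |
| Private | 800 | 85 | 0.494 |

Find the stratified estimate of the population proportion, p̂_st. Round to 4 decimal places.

p̂_st ≈ 0.2245

N = 6000; stratum weights W_h = N_h/N.
p̂_st = Σ W_h p̂_h = (5200·0.183 + 800·0.494)/6000 = 0.22447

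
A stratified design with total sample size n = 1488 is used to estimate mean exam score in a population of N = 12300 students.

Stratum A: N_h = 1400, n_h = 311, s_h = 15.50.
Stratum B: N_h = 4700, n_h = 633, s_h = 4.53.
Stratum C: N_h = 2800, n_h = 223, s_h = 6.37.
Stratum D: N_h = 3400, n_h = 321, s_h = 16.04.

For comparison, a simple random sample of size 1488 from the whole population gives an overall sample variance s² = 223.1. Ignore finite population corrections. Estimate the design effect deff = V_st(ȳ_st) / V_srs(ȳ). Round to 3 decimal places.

deff ≈ 0.570

V̂(ȳ_st) = Σ W_h² s_h²/n_h, with W_h = N_h/N and N = 12300:
  stratum A: (1400/12300)²·15.50²/311 = 0.010008
  stratum B: (4700/12300)²·4.53²/633 = 0.00473345
  stratum C: (2800/12300)²·6.37²/223 = 0.00942931
  stratum D: (3400/12300)²·16.04²/321 = 0.0612423
V_st = 0.0854131
V_srs = s²/n = 223.1/1488 = 0.149933
deff = V_st / V_srs = 0.0854131/0.149933 = 0.5697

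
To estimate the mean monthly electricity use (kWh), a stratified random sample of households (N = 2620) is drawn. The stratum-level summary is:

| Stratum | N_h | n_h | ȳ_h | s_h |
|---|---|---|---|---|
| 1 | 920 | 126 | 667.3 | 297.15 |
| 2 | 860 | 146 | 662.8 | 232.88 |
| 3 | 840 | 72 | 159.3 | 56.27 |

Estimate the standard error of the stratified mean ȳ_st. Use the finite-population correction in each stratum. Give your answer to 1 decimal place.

V̂(ȳ_st) = Σ W_h² (1 − n_h/N_h) s_h²/n_h, with W_h = N_h/N and N = 2620:
  stratum 1: (920/2620)²·(1 − 126/920)·297.15²/126 = 74.5739
  stratum 2: (860/2620)²·(1 − 146/860)·232.88²/146 = 33.2281
  stratum 3: (840/2620)²·(1 − 72/840)·56.27²/72 = 4.13294
V̂(ȳ_st) = 111.935
SE(ȳ_st) = √111.935 = 10.5799

SE(ȳ_st) ≈ 10.6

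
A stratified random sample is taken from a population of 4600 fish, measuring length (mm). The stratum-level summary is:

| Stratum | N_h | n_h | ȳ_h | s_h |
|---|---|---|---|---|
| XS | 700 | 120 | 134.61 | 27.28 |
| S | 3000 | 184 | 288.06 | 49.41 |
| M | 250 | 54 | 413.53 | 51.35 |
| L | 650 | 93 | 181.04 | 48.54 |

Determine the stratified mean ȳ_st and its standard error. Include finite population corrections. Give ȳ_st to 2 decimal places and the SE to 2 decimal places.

ȳ_st ≈ 256.41, SE ≈ 2.44

ȳ_st = Σ W_h ȳ_h = (700·134.61 + 3000·288.06 + 250·413.53 + 650·181.04)/4600 = 256.40554
V̂(ȳ_st) = Σ W_h² (1 − n_h/N_h) s_h²/n_h, with W_h = N_h/N and N = 4600:
  stratum XS: (700/4600)²·(1 − 120/700)·27.28²/120 = 0.118992
  stratum S: (3000/4600)²·(1 − 184/3000)·49.41²/184 = 5.29725
  stratum M: (250/4600)²·(1 − 54/250)·51.35²/54 = 0.113075
  stratum L: (650/4600)²·(1 − 93/650)·48.54²/93 = 0.43348
V̂(ȳ_st) = 5.96279
SE(ȳ_st) = √5.96279 = 2.44188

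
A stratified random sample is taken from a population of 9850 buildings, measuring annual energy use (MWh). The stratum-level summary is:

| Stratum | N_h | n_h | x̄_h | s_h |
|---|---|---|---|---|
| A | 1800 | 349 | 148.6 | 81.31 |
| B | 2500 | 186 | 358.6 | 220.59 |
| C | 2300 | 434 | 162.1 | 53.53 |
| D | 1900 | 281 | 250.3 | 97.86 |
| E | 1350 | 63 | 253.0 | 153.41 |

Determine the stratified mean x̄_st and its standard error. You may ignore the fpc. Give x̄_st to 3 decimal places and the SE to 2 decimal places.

x̄_st = Σ W_h x̄_h = (1800·148.6 + 2500·358.6 + 2300·162.1 + 1900·250.3 + 1350·253.0)/9850 = 238.97766
V̂(x̄_st) = Σ W_h² s_h²/n_h, with W_h = N_h/N and N = 9850:
  stratum A: (1800/9850)²·81.31²/349 = 0.632609
  stratum B: (2500/9850)²·220.59²/186 = 16.8526
  stratum C: (2300/9850)²·53.53²/434 = 0.359988
  stratum D: (1900/9850)²·97.86²/281 = 1.26806
  stratum E: (1350/9850)²·153.41²/63 = 7.01717
V̂(x̄_st) = 26.1304
SE(x̄_st) = √26.1304 = 5.11179

x̄_st ≈ 238.978, SE ≈ 5.11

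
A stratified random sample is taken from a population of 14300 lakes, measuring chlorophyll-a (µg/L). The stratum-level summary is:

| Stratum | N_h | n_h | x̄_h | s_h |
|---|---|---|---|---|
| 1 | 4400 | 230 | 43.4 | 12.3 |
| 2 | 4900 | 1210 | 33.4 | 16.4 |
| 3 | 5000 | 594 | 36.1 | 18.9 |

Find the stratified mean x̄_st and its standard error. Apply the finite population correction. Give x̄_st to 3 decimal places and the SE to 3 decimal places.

x̄_st = Σ W_h x̄_h = (4400·43.4 + 4900·33.4 + 5000·36.1)/14300 = 37.42098
V̂(x̄_st) = Σ W_h² (1 − n_h/N_h) s_h²/n_h, with W_h = N_h/N and N = 14300:
  stratum 1: (4400/14300)²·(1 − 230/4400)·12.3²/230 = 0.05902
  stratum 2: (4900/14300)²·(1 − 1210/4900)·16.4²/1210 = 0.0196541
  stratum 3: (5000/14300)²·(1 − 594/5000)·18.9²/594 = 0.0647858
V̂(x̄_st) = 0.14346
SE(x̄_st) = √0.14346 = 0.378761

x̄_st ≈ 37.421, SE ≈ 0.379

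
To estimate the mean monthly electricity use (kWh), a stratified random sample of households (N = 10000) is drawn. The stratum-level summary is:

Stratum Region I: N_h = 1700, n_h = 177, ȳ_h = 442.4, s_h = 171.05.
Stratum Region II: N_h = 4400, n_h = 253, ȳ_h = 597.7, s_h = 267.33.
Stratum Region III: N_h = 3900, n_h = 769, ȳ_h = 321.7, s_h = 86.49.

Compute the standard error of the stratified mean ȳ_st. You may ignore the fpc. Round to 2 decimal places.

V̂(ȳ_st) = Σ W_h² s_h²/n_h, with W_h = N_h/N and N = 10000:
  stratum Region I: (1700/10000)²·171.05²/177 = 4.77717
  stratum Region II: (4400/10000)²·267.33²/253 = 54.6865
  stratum Region III: (3900/10000)²·86.49²/769 = 1.47957
V̂(ȳ_st) = 60.9433
SE(ȳ_st) = √60.9433 = 7.80662

SE(ȳ_st) ≈ 7.81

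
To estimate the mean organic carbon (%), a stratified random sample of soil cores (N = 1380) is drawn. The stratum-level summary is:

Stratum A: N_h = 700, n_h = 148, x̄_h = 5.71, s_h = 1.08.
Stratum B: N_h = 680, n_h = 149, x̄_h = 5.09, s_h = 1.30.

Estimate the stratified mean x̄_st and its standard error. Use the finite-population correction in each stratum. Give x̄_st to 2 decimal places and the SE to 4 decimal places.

x̄_st ≈ 5.40, SE ≈ 0.0612

x̄_st = Σ W_h x̄_h = (700·5.71 + 680·5.09)/1380 = 5.40449
V̂(x̄_st) = Σ W_h² (1 − n_h/N_h) s_h²/n_h, with W_h = N_h/N and N = 1380:
  stratum A: (700/1380)²·(1 − 148/700)·1.08²/148 = 0.00159906
  stratum B: (680/1380)²·(1 − 149/680)·1.30²/149 = 0.00215053
V̂(x̄_st) = 0.00374959
SE(x̄_st) = √0.00374959 = 0.0612339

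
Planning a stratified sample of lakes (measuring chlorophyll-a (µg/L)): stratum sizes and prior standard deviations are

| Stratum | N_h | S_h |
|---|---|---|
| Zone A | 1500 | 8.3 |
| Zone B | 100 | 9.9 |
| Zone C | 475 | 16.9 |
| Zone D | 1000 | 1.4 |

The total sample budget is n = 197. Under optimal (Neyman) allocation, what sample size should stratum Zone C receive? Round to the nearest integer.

Neyman allocation: n_h = n · N_h S_h / Σ N_i S_i, with n = 197.
  stratum Zone A: N_h·S_h = 1500·8.3 = 12450.00
  stratum Zone B: N_h·S_h = 100·9.9 = 990.00
  stratum Zone C: N_h·S_h = 475·16.9 = 8027.50
  stratum Zone D: N_h·S_h = 1000·1.4 = 1400.00
Σ N_h S_h = 22867.50
n for stratum Zone C = 197·8027.50/22867.50 = 69.156 → 69

69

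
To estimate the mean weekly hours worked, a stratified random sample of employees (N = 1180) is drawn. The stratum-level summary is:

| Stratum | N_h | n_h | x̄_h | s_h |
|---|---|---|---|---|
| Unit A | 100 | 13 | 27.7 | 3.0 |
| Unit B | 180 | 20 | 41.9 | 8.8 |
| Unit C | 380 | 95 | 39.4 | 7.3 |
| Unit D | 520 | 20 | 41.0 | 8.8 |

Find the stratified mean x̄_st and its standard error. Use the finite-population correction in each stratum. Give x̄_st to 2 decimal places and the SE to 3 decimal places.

x̄_st ≈ 39.49, SE ≈ 0.923

x̄_st = Σ W_h x̄_h = (100·27.7 + 180·41.9 + 380·39.4 + 520·41.0)/1180 = 39.49492
V̂(x̄_st) = Σ W_h² (1 − n_h/N_h) s_h²/n_h, with W_h = N_h/N and N = 1180:
  stratum Unit A: (100/1180)²·(1 − 13/100)·3.0²/13 = 0.00432568
  stratum Unit B: (180/1180)²·(1 − 20/180)·8.8²/20 = 0.0800873
  stratum Unit C: (380/1180)²·(1 − 95/380)·7.3²/95 = 0.0436301
  stratum Unit D: (520/1180)²·(1 − 20/520)·8.8²/20 = 0.723011
V̂(x̄_st) = 0.851054
SE(x̄_st) = √0.851054 = 0.922526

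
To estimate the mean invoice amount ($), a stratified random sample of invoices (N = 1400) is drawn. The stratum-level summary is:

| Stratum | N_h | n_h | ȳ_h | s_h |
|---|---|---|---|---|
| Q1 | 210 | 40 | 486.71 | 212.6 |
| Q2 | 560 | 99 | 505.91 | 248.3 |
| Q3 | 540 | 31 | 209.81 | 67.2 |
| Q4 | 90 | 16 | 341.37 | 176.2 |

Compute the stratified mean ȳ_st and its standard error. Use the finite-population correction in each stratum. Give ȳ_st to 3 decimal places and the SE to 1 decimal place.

ȳ_st = Σ W_h ȳ_h = (210·486.71 + 560·505.91 + 540·209.81 + 90·341.37)/1400 = 378.24243
V̂(ȳ_st) = Σ W_h² (1 − n_h/N_h) s_h²/n_h, with W_h = N_h/N and N = 1400:
  stratum Q1: (210/1400)²·(1 − 40/210)·212.6²/40 = 20.5816
  stratum Q2: (560/1400)²·(1 − 99/560)·248.3²/99 = 82.0259
  stratum Q3: (540/1400)²·(1 − 31/540)·67.2²/31 = 20.4283
  stratum Q4: (90/1400)²·(1 − 16/90)·176.2²/16 = 6.59341
V̂(ȳ_st) = 129.629
SE(ȳ_st) = √129.629 = 11.3855

ȳ_st ≈ 378.242, SE ≈ 11.4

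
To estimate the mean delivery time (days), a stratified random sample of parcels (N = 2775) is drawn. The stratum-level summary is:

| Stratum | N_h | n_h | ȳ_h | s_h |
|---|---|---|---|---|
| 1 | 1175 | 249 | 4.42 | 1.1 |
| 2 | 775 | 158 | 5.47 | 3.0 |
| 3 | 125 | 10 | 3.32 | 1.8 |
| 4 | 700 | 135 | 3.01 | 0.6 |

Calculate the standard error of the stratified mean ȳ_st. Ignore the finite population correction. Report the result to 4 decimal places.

SE(ȳ_st) ≈ 0.0784

V̂(ȳ_st) = Σ W_h² s_h²/n_h, with W_h = N_h/N and N = 2775:
  stratum 1: (1175/2775)²·1.1²/249 = 0.000871236
  stratum 2: (775/2775)²·3.0²/158 = 0.00444286
  stratum 3: (125/2775)²·1.8²/10 = 0.000657414
  stratum 4: (700/2775)²·0.6²/135 = 0.000169683
V̂(ȳ_st) = 0.0061412
SE(ȳ_st) = √0.0061412 = 0.0783658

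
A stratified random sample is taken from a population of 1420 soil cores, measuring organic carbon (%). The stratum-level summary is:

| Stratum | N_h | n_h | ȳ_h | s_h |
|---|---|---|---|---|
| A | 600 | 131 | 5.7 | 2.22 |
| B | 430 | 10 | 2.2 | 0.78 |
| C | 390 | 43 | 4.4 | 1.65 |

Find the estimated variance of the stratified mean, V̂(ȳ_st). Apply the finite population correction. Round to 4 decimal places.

V̂(ȳ_st) ≈ 0.0149

V̂(ȳ_st) = Σ W_h² (1 − n_h/N_h) s_h²/n_h, with W_h = N_h/N and N = 1420:
  stratum A: (600/1420)²·(1 − 131/600)·2.22²/131 = 0.00525028
  stratum B: (430/1420)²·(1 − 10/430)·0.78²/10 = 0.00544917
  stratum C: (390/1420)²·(1 − 43/390)·1.65²/43 = 0.00424929
V̂(ȳ_st) = 0.0149487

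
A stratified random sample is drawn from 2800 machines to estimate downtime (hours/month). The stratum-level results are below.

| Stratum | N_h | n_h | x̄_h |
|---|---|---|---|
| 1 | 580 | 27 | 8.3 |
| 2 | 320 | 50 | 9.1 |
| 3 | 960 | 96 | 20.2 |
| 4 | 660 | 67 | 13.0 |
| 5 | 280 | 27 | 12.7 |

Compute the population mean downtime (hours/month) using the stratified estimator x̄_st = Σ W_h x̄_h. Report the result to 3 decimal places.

N = Σ N_h = 2800. Stratum weights W_h = N_h/N.
x̄_st = (580·8.3 + 320·9.1 + 960·20.2 + 660·13.0 + 280·12.7) / 2800 = 14.01929

x̄_st ≈ 14.019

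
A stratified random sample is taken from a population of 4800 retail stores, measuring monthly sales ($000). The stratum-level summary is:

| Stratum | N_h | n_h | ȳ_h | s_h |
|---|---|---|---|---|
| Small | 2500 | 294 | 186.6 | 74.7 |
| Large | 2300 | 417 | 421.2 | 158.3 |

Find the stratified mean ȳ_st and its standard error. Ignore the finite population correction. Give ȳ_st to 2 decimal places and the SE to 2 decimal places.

ȳ_st = Σ W_h ȳ_h = (2500·186.6 + 2300·421.2)/4800 = 299.01250
V̂(ȳ_st) = Σ W_h² s_h²/n_h, with W_h = N_h/N and N = 4800:
  stratum Small: (2500/4800)²·74.7²/294 = 5.14863
  stratum Large: (2300/4800)²·158.3²/417 = 13.7975
V̂(ȳ_st) = 18.9461
SE(ȳ_st) = √18.9461 = 4.35271

ȳ_st ≈ 299.01, SE ≈ 4.35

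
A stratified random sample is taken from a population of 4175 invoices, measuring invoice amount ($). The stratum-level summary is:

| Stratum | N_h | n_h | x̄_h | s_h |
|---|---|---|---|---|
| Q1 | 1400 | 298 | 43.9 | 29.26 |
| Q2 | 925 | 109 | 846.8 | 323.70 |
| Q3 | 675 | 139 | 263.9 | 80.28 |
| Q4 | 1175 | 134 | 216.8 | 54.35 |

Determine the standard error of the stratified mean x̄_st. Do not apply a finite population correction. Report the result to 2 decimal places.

V̂(x̄_st) = Σ W_h² s_h²/n_h, with W_h = N_h/N and N = 4175:
  stratum Q1: (1400/4175)²·29.26²/298 = 0.323054
  stratum Q2: (925/4175)²·323.70²/109 = 47.1878
  stratum Q3: (675/4175)²·80.28²/139 = 1.21198
  stratum Q4: (1175/4175)²·54.35²/134 = 1.74605
V̂(x̄_st) = 50.4688
SE(x̄_st) = √50.4688 = 7.10414

SE(x̄_st) ≈ 7.10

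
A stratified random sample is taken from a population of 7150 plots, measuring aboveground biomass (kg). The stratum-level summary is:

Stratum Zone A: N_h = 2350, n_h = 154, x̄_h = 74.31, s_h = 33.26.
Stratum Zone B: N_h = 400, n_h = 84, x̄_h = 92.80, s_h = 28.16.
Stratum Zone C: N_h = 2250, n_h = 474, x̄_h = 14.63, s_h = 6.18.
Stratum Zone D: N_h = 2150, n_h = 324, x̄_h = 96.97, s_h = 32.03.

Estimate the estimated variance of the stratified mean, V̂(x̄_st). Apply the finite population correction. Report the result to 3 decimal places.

V̂(x̄_st) ≈ 0.998

V̂(x̄_st) = Σ W_h² (1 − n_h/N_h) s_h²/n_h, with W_h = N_h/N and N = 7150:
  stratum Zone A: (2350/7150)²·(1 − 154/2350)·33.26²/154 = 0.725123
  stratum Zone B: (400/7150)²·(1 − 84/400)·28.16²/84 = 0.0233411
  stratum Zone C: (2250/7150)²·(1 − 474/2250)·6.18²/474 = 0.00629814
  stratum Zone D: (2150/7150)²·(1 − 324/2150)·32.03²/324 = 0.243162
V̂(x̄_st) = 0.997925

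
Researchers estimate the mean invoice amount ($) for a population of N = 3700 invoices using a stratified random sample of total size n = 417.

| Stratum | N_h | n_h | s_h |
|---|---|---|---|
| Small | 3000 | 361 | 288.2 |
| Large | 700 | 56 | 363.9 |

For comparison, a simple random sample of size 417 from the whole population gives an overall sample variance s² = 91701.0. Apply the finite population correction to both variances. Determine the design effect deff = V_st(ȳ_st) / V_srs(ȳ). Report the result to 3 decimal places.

V̂(ȳ_st) = Σ W_h² (1 − n_h/N_h) s_h²/n_h, with W_h = N_h/N and N = 3700:
  stratum Small: (3000/3700)²·(1 − 361/3000)·288.2²/361 = 133.057
  stratum Large: (700/3700)²·(1 − 56/700)·363.9²/56 = 77.8676
V_st = 210.925
V_srs = (1 − 417/3700)·91701.0/417 = 195.122
deff = V_st / V_srs = 210.925/195.122 = 1.0810

deff ≈ 1.081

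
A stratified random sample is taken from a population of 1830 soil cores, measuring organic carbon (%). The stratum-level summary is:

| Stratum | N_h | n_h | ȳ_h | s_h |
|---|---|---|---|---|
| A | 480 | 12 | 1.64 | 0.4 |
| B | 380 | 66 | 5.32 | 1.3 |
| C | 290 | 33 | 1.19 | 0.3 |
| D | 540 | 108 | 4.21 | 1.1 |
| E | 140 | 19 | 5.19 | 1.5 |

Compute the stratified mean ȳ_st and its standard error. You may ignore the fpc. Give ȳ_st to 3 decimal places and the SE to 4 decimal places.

ȳ_st ≈ 3.363, SE ≈ 0.0613

ȳ_st = Σ W_h ȳ_h = (480·1.64 + 380·5.32 + 290·1.19 + 540·4.21 + 140·5.19)/1830 = 3.36279
V̂(ȳ_st) = Σ W_h² s_h²/n_h, with W_h = N_h/N and N = 1830:
  stratum A: (480/1830)²·0.4²/12 = 0.000917316
  stratum B: (380/1830)²·1.3²/66 = 0.0011041
  stratum C: (290/1830)²·0.3²/33 = 6.84892e-05
  stratum D: (540/1830)²·1.1²/108 = 0.000975544
  stratum E: (140/1830)²·1.5²/19 = 0.000693079
V̂(ȳ_st) = 0.00375853
SE(ȳ_st) = √0.00375853 = 0.0613068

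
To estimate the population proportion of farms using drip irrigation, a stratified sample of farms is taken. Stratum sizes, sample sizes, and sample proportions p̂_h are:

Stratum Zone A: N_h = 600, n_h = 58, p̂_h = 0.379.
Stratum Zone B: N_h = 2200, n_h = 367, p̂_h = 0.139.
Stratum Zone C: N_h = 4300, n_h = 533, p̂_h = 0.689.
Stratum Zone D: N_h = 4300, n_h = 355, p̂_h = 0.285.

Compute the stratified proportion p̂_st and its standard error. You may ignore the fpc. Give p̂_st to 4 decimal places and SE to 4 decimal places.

p̂_st ≈ 0.4142, SE ≈ 0.0128

N = 11400; stratum weights W_h = N_h/N.
p̂_st = Σ W_h p̂_h = (600·0.379 + 2200·0.139 + 4300·0.689 + 4300·0.285)/11400 = 0.41416
V̂(p̂_st) = Σ W_h² p̂_h(1−p̂_h)/(n_h−1):
  stratum Zone A: (600/11400)²·0.379·0.621/57 = 1.1438e-05
  stratum Zone B: (2200/11400)²·0.139·0.861/366 = 1.21779e-05
  stratum Zone C: (4300/11400)²·0.689·0.311/532 = 5.73054e-05
  stratum Zone D: (4300/11400)²·0.285·0.715/354 = 8.18983e-05
V̂(p̂_st) = 0.00016282; SE = √V̂ = 0.0127601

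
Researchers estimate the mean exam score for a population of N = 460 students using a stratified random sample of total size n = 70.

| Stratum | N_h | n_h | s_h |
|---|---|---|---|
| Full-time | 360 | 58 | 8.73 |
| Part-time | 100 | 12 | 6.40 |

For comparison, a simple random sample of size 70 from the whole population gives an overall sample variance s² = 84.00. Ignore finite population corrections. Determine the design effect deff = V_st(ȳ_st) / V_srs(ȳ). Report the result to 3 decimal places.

V̂(ȳ_st) = Σ W_h² s_h²/n_h, with W_h = N_h/N and N = 460:
  stratum Full-time: (360/460)²·8.73²/58 = 0.804803
  stratum Part-time: (100/460)²·6.40²/12 = 0.161311
V_st = 0.966114
V_srs = s²/n = 84.00/70 = 1.2
deff = V_st / V_srs = 0.966114/1.2 = 0.8051

deff ≈ 0.805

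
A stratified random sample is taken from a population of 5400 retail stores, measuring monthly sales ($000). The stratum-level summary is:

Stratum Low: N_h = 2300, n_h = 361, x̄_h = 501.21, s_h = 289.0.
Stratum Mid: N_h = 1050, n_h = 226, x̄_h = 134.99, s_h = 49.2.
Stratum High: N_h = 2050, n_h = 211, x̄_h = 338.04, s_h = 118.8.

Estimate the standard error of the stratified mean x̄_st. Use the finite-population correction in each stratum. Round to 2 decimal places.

V̂(x̄_st) = Σ W_h² (1 − n_h/N_h) s_h²/n_h, with W_h = N_h/N and N = 5400:
  stratum Low: (2300/5400)²·(1 − 361/2300)·289.0²/361 = 35.384
  stratum Mid: (1050/5400)²·(1 − 226/1050)·49.2²/226 = 0.317798
  stratum High: (2050/5400)²·(1 − 211/2050)·118.8²/211 = 8.64766
V̂(x̄_st) = 44.3494
SE(x̄_st) = √44.3494 = 6.65954

SE(x̄_st) ≈ 6.66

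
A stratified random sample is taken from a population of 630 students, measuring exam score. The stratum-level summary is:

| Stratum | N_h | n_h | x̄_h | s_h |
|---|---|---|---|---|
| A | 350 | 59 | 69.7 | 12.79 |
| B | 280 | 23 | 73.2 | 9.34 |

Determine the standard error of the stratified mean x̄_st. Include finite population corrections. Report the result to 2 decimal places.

SE(x̄_st) ≈ 1.18

V̂(x̄_st) = Σ W_h² (1 − n_h/N_h) s_h²/n_h, with W_h = N_h/N and N = 630:
  stratum A: (350/630)²·(1 − 59/350)·12.79²/59 = 0.71149
  stratum B: (280/630)²·(1 − 23/280)·9.34²/23 = 0.687663
V̂(x̄_st) = 1.39915
SE(x̄_st) = √1.39915 = 1.18286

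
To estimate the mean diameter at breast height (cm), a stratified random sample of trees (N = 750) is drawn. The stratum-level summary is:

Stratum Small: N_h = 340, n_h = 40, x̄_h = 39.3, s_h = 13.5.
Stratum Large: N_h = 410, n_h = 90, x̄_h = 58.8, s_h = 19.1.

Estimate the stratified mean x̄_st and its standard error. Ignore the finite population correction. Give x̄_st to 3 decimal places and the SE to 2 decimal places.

x̄_st = Σ W_h x̄_h = (340·39.3 + 410·58.8)/750 = 49.96000
V̂(x̄_st) = Σ W_h² s_h²/n_h, with W_h = N_h/N and N = 750:
  stratum Small: (340/750)²·13.5²/40 = 0.93636
  stratum Large: (410/750)²·19.1²/90 = 1.21135
V̂(x̄_st) = 2.14771
SE(x̄_st) = √2.14771 = 1.46551

x̄_st ≈ 49.960, SE ≈ 1.47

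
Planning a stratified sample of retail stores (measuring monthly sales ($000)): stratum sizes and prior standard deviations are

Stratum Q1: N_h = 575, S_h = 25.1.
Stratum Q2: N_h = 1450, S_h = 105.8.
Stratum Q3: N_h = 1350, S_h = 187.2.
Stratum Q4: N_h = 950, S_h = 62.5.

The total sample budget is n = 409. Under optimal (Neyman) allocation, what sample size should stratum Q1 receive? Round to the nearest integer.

Neyman allocation: n_h = n · N_h S_h / Σ N_i S_i, with n = 409.
  stratum Q1: N_h·S_h = 575·25.1 = 14432.50
  stratum Q2: N_h·S_h = 1450·105.8 = 153410.00
  stratum Q3: N_h·S_h = 1350·187.2 = 252720.00
  stratum Q4: N_h·S_h = 950·62.5 = 59375.00
Σ N_h S_h = 479937.50
n for stratum Q1 = 409·14432.50/479937.50 = 12.299 → 12

12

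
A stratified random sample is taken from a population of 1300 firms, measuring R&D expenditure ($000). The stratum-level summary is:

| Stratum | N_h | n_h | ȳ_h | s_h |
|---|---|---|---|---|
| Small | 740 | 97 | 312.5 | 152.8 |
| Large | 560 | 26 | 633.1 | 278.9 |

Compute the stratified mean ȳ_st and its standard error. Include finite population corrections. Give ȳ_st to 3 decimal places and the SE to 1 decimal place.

ȳ_st ≈ 450.605, SE ≈ 24.4

ȳ_st = Σ W_h ȳ_h = (740·312.5 + 560·633.1)/1300 = 450.60462
V̂(ȳ_st) = Σ W_h² (1 − n_h/N_h) s_h²/n_h, with W_h = N_h/N and N = 1300:
  stratum Small: (740/1300)²·(1 − 97/740)·152.8²/97 = 67.769
  stratum Large: (560/1300)²·(1 − 26/560)·278.9²/26 = 529.378
V̂(ȳ_st) = 597.147
SE(ȳ_st) = √597.147 = 24.4366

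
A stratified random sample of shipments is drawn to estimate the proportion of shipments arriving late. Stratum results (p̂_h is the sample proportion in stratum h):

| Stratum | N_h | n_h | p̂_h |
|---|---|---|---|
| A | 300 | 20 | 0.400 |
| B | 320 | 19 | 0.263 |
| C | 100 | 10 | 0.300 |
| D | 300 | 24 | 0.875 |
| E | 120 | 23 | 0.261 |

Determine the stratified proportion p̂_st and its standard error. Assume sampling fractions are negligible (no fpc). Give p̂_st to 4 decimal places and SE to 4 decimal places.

N = 1140; stratum weights W_h = N_h/N.
p̂_st = Σ W_h p̂_h = (300·0.400 + 320·0.263 + 100·0.300 + 300·0.875 + 120·0.261)/1140 = 0.46314
V̂(p̂_st) = Σ W_h² p̂_h(1−p̂_h)/(n_h−1):
  stratum A: (300/1140)²·0.400·0.600/19 = 0.000874763
  stratum B: (320/1140)²·0.263·0.737/18 = 0.000848479
  stratum C: (100/1140)²·0.300·0.700/9 = 0.000179542
  stratum D: (300/1140)²·0.875·0.125/23 = 0.000329324
  stratum E: (120/1140)²·0.261·0.739/22 = 9.71438e-05
V̂(p̂_st) = 0.00232925; SE = √V̂ = 0.0482623

p̂_st ≈ 0.4631, SE ≈ 0.0483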